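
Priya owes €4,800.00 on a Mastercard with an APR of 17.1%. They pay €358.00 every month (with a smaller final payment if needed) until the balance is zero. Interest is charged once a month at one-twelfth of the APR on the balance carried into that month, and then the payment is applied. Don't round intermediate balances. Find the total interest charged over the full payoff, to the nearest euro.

€565

Monthly rate r = 17.1%/12 = 1.425% = 0.01425.
Payoff takes n = ⌈−ln(1 − rB₀/P)/ln(1+r)⌉ = ⌈14.985⌉ = 15 payments; the last is €352.75.
Total paid = 14·€358.00 + €352.75 = €5,364.75.
Total interest = total paid − principal = €5,364.75 − €4,800.00 = €564.75.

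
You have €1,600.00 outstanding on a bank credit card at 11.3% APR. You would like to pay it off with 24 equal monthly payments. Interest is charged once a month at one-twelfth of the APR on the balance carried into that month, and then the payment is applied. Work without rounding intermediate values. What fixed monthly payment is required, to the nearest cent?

Monthly rate r = 11.3%/12 = 0.941667% = 0.00941667.
Level-payment amortization: P = B₀·r / (1 − (1+r)^(−n)) = 1600.00·0.00941667 / (1 − 1.00942^(−24)).
Denominator 1 − (1+r)^(−24) = 0.201437905.
P = 15.0667 / 0.201437905 ≈ 74.80.

€74.80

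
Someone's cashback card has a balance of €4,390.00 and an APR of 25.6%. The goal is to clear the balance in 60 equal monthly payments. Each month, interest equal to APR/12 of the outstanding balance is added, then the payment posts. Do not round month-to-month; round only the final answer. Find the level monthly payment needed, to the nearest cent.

€130.40

Monthly rate r = 25.6%/12 = 2.13333% = 0.0213333.
Level-payment amortization: P = B₀·r / (1 − (1+r)^(−n)) = 4390.00·0.0213333 / (1 − 1.02133^(−60)).
Denominator 1 − (1+r)^(−60) = 0.718194396.
P = 93.6533 / 0.718194396 ≈ 130.40.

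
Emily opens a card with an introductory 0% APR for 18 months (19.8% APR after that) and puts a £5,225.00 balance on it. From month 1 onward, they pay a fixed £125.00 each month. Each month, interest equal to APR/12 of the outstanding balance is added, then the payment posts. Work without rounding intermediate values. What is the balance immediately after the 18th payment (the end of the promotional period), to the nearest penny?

£2,975.00

Promo months 1–18 at r₀ = 0%/12 = 0; months 19+ at r₁ = 19.8%/12 = 0.0165.
After month 18 (no interest yet): B = £5,225.00 − 18·£125.00 = £2,975.00.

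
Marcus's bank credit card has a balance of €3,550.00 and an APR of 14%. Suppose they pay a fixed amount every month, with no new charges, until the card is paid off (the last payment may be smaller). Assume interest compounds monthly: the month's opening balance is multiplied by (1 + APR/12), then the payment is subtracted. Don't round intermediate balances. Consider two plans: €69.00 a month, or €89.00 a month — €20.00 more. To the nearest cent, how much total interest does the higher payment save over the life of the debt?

Monthly rate r = 14%/12 = 1.16667% = 0.0116667.
At €69.00/mo: n = ⌈−ln(1 − rB₀/P)/ln(1+r)⌉ = 80 payments (last €3.37); total interest = total paid − €3,550.00 = €1,904.37.
At €89.00/mo: 54 payments (last €87.48); total interest €1,254.48.
Interest saved = €1,904.37 − €1,254.48 = €649.89.

€649.89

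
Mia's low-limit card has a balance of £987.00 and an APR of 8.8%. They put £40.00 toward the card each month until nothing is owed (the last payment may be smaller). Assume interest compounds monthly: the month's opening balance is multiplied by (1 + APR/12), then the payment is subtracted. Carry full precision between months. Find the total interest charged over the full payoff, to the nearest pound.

Monthly rate r = 8.8%/12 = 0.733333% = 0.00733333.
Payoff takes n = ⌈−ln(1 − rB₀/P)/ln(1+r)⌉ = ⌈27.319⌉ = 28 payments; the last is £12.80.
Total paid = 27·£40.00 + £12.80 = £1,092.80.
Total interest = total paid − principal = £1,092.80 − £987.00 = £105.80.

£106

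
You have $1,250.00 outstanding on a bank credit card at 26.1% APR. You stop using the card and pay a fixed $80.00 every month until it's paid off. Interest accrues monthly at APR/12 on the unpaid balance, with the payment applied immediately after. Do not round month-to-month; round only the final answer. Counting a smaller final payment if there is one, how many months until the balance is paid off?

20 payments

Monthly rate r = 26.1%/12 = 2.175% = 0.02175.
Recurrence: B ← B·(1+r) − $80.00.
Month 1: interest $27.19; balance after payment $1,197.19.
Month 2: interest $26.04; balance after payment $1,143.23.
Closed form: n = −ln(1 − rB₀/P)/ln(1+r) = −ln(0.66016)/ln(1.02175) ≈ 19.300, so the balance reaches zero during payment 20.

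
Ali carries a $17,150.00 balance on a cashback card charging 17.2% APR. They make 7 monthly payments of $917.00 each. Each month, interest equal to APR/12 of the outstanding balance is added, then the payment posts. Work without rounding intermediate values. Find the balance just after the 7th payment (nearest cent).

$12,244.79

Monthly rate r = 17.2%/12 = 1.43333% = 0.0143333.
Each month: B ← B·(1+r) − $917.00.
Month 1: interest $245.82; balance after payment $16,478.82.
Month 2: interest $236.20; balance after payment $15,798.01.
Month 3: interest $226.44; balance after payment $15,107.45.
Month 4: interest $216.54; balance after payment $14,406.99.
Month 5: interest $206.50; balance after payment $13,696.49.
Month 6: interest $196.32; balance after payment $12,975.81.
Month 7: interest $185.99; balance after payment $12,244.79.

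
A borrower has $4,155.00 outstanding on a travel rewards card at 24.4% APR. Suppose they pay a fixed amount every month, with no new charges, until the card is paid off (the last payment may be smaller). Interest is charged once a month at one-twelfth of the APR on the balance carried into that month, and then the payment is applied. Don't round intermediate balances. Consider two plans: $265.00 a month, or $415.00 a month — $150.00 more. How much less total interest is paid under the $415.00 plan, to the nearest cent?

Monthly rate r = 24.4%/12 = 2.03333% = 0.0203333.
At $265.00/mo: n = ⌈−ln(1 − rB₀/P)/ln(1+r)⌉ = 20 payments (last $19.37); total interest = total paid − $4,155.00 = $899.37.
At $415.00/mo: 12 payments (last $128.78); total interest $538.78.
Interest saved = $899.37 − $538.78 = $360.59.

$360.59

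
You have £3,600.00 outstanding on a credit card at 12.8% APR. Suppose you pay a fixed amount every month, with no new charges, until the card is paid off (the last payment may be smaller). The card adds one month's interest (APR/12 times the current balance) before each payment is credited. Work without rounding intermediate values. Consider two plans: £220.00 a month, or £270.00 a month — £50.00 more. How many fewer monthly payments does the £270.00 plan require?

4 fewer payments

Monthly rate r = 12.8%/12 = 1.06667% = 0.0106667.
At £220.00/mo: n = ⌈−ln(1 − rB₀/P)/ln(1+r)⌉ = 19 payments (last £17.46); total interest = total paid − £3,600.00 = £377.46.
At £270.00/mo: 15 payments (last £124.23); total interest £304.23.
Payments saved = 19 − 15 = 4.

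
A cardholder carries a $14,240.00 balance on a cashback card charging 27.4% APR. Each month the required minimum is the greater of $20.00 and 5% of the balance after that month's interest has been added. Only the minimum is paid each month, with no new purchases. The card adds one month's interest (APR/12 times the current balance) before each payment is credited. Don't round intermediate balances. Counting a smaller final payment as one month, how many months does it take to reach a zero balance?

Monthly rate r = 27.4%/12 = 2.28333% = 0.0228333.
While 5% of the post-interest balance exceeds $20.00, each month B ← (B·(1+r))·(1 − 0.05), i.e. B shrinks by the factor (1+r)·0.95 = 0.97169.
This holds for months 1–126. Entering month 127 the balance is $382.03; 5% of the post-interest balance is now below $20.00, so the flat $20.00 minimum applies from here.
From month 127 a fixed $20.00 at rate r clears $382.03 in 26 more payments. Total: 126 + 26 = 152 months.

152 months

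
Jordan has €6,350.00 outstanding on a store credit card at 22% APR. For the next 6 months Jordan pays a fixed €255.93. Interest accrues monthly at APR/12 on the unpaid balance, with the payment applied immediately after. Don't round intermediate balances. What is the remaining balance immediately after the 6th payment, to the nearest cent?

€5,473.60

Monthly rate r = 22%/12 = 1.83333% = 0.0183333.
Each month: B ← B·(1+r) − €255.93.
Month 1: interest €116.42; balance after payment €6,210.49.
Month 2: interest €113.86; balance after payment €6,068.42.
Month 3: interest €111.25; balance after payment €5,923.74.
Month 4: interest €108.60; balance after payment €5,776.41.
Month 5: interest €105.90; balance after payment €5,626.38.
Month 6: interest €103.15; balance after payment €5,473.60.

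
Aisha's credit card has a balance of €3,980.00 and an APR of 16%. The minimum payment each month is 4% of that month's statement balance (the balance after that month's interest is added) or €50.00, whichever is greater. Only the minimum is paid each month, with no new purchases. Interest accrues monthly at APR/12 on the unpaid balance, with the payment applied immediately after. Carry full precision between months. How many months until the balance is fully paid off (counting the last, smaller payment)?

73 months

Monthly rate r = 16%/12 = 1.33333% = 0.0133333.
While 4% of the post-interest balance exceeds €50.00, each month B ← (B·(1+r))·(1 − 0.04), i.e. B shrinks by the factor (1+r)·0.96 = 0.9728.
This holds for months 1–43. Entering month 44 the balance is €1,215.90; 4% of the post-interest balance is now below €50.00, so the flat €50.00 minimum applies from here.
From month 44 a fixed €50.00 at rate r clears €1,215.90 in 30 more payments. Total: 43 + 30 = 73 months.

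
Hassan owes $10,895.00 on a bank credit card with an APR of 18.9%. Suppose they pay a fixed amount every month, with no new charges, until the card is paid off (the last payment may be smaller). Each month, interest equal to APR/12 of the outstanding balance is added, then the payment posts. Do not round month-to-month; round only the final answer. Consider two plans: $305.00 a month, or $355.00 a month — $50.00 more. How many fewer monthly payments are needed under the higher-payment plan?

Monthly rate r = 18.9%/12 = 1.575% = 0.01575.
At $305.00/mo: n = ⌈−ln(1 − rB₀/P)/ln(1+r)⌉ = 53 payments (last $279.56); total interest = total paid − $10,895.00 = $5,244.56.
At $355.00/mo: 43 payments (last $93.29); total interest $4,108.29.
Payments saved = 53 − 43 = 10.

10 fewer payments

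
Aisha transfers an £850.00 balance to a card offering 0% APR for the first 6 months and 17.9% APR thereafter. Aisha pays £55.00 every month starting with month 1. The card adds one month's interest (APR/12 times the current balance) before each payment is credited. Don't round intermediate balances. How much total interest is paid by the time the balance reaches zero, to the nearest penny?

Promo months 1–6 at r₀ = 0%/12 = 0; months 7+ at r₁ = 17.9%/12 = 0.0149167.
After month 6 (no interest yet): B = £850.00 − 6·£55.00 = £520.00.
Then at r₁ with £55.00/mo: n₂ = −ln(1 − r₁·B/P)/ln(1+r₁) ≈ 10.27 → 11 more payments.
Total paid = 16·£55.00 + £14.78 = £894.78; interest = £894.78 − £850.00 = £44.78.

£44.78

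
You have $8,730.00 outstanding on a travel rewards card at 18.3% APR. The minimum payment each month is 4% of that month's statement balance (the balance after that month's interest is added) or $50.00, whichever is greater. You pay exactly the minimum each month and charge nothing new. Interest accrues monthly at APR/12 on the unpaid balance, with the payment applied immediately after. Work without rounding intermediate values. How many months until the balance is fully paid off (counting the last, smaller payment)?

108 months

Monthly rate r = 18.3%/12 = 1.525% = 0.01525.
While 4% of the post-interest balance exceeds $50.00, each month B ← (B·(1+r))·(1 − 0.04), i.e. B shrinks by the factor (1+r)·0.96 = 0.97464.
This holds for months 1–77. Entering month 78 the balance is $1,207.87; 4% of the post-interest balance is now below $50.00, so the flat $50.00 minimum applies from here.
From month 78 a fixed $50.00 at rate r clears $1,207.87 in 31 more payments. Total: 77 + 31 = 108 months.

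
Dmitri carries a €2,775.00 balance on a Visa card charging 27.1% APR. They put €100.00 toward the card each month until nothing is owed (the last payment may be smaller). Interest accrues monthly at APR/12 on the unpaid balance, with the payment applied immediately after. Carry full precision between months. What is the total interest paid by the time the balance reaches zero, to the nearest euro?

€1,637

Monthly rate r = 27.1%/12 = 2.25833% = 0.0225833.
Payoff takes n = ⌈−ln(1 − rB₀/P)/ln(1+r)⌉ = ⌈44.122⌉ = 45 payments; the last is €12.33.
Total paid = 44·€100.00 + €12.33 = €4,412.33.
Total interest = total paid − principal = €4,412.33 − €2,775.00 = €1,637.33.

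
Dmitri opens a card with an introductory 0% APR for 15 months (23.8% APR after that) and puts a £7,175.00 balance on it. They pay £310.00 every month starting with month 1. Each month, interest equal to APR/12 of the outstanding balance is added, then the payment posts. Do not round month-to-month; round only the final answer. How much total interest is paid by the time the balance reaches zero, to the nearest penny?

£256.28

Promo months 1–15 at r₀ = 0%/12 = 0; months 16+ at r₁ = 23.8%/12 = 0.0198333.
After month 15 (no interest yet): B = £7,175.00 − 15·£310.00 = £2,525.00.
Then at r₁ with £310.00/mo: n₂ = −ln(1 − r₁·B/P)/ln(1+r₁) ≈ 8.97 → 9 more payments.
Total paid = 23·£310.00 + £301.28 = £7,431.28; interest = £7,431.28 − £7,175.00 = £256.28.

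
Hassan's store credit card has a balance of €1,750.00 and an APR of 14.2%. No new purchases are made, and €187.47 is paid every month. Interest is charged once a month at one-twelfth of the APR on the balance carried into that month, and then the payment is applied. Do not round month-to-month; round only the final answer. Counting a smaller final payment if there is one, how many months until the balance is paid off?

10 months

Monthly rate r = 14.2%/12 = 1.18333% = 0.0118333.
Recurrence: B ← B·(1+r) − €187.47.
Month 1: interest €20.71; balance after payment €1,583.24.
Month 2: interest €18.73; balance after payment €1,414.50.
Closed form: n = −ln(1 − rB₀/P)/ln(1+r) = −ln(0.88954)/ln(1.01183) ≈ 9.950, so the balance reaches zero during payment 10.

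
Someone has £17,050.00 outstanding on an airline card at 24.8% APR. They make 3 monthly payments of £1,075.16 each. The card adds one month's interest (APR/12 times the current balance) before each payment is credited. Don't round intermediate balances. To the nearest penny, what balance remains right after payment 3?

Monthly rate r = 24.8%/12 = 2.06667% = 0.0206667.
Each month: B ← B·(1+r) − £1,075.16.
Month 1: interest £352.37; balance after payment £16,327.21.
Month 2: interest £337.43; balance after payment £15,589.48.
Month 3: interest £322.18; balance after payment £14,836.50.

£14,836.50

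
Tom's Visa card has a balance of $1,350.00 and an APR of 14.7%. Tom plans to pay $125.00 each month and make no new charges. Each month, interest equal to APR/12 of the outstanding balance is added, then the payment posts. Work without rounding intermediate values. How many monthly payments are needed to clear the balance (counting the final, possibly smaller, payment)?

Monthly rate r = 14.7%/12 = 1.225% = 0.01225.
Recurrence: B ← B·(1+r) − $125.00.
Month 1: interest $16.54; balance after payment $1,241.54.
Month 2: interest $15.21; balance after payment $1,131.75.
Closed form: n = −ln(1 − rB₀/P)/ln(1+r) = −ln(0.8677)/ln(1.01225) ≈ 11.655, so the balance reaches zero during payment 12.

12 months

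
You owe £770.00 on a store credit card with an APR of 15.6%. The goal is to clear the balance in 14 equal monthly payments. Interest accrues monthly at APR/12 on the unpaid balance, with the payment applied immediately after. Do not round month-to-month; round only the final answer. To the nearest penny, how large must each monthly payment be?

£60.51

Monthly rate r = 15.6%/12 = 1.3% = 0.013.
Level-payment amortization: P = B₀·r / (1 − (1+r)^(−n)) = 770.00·0.013 / (1 − 1.013^(−14)).
Denominator 1 − (1+r)^(−14) = 0.1654204.
P = 10.01 / 0.1654204 ≈ 60.51.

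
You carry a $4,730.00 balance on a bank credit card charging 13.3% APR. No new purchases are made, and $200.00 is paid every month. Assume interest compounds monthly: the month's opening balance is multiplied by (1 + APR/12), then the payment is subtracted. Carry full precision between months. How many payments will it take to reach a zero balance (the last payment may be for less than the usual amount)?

28 months

Monthly rate r = 13.3%/12 = 1.10833% = 0.0110833.
Recurrence: B ← B·(1+r) − $200.00.
Month 1: interest $52.42; balance after payment $4,582.42.
Month 2: interest $50.79; balance after payment $4,433.21.
Closed form: n = −ln(1 − rB₀/P)/ln(1+r) = −ln(0.73788)/ln(1.01108) ≈ 27.578, so the balance reaches zero during payment 28.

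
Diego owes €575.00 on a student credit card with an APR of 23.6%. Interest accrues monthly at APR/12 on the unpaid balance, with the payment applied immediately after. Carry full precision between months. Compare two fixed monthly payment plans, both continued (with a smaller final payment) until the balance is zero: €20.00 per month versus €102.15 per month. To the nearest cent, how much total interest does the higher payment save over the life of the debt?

Monthly rate r = 23.6%/12 = 1.96667% = 0.0196667.
At €20.00/mo: n = ⌈−ln(1 − rB₀/P)/ln(1+r)⌉ = 43 payments (last €15.83); total interest = total paid − €575.00 = €280.83.
At €102.15/mo: 7 payments (last €2.49); total interest €40.39.
Interest saved = €280.83 − €40.39 = €240.44.

€240.44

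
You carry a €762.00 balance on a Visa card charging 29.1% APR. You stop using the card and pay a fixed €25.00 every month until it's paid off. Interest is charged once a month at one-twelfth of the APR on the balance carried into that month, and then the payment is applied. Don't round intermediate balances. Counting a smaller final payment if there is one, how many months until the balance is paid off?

Monthly rate r = 29.1%/12 = 2.425% = 0.02425.
Recurrence: B ← B·(1+r) − €25.00.
Month 1: interest €18.48; balance after payment €755.48.
Month 2: interest €18.32; balance after payment €748.80.
Closed form: n = −ln(1 − rB₀/P)/ln(1+r) = −ln(0.26086)/ln(1.02425) ≈ 56.082, so the balance reaches zero during payment 57.

57 months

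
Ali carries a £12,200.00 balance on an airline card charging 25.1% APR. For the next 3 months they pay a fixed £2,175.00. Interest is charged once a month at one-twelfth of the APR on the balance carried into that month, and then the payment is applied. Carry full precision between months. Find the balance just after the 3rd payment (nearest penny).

Monthly rate r = 25.1%/12 = 2.09167% = 0.0209167.
Each month: B ← B·(1+r) − £2,175.00.
Month 1: interest £255.18; balance after payment £10,280.18.
Month 2: interest £215.03; balance after payment £8,320.21.
Month 3: interest £174.03; balance after payment £6,319.24.

£6,319.24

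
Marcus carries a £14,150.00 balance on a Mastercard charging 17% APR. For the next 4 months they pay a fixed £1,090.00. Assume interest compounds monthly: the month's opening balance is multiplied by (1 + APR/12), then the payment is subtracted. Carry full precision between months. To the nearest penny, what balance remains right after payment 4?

£10,515.51

Monthly rate r = 17%/12 = 1.41667% = 0.0141667.
Each month: B ← B·(1+r) − £1,090.00.
Month 1: interest £200.46; balance after payment £13,260.46.
Month 2: interest £187.86; balance after payment £12,358.31.
Month 3: interest £175.08; balance after payment £11,443.39.
Month 4: interest £162.11; balance after payment £10,515.51.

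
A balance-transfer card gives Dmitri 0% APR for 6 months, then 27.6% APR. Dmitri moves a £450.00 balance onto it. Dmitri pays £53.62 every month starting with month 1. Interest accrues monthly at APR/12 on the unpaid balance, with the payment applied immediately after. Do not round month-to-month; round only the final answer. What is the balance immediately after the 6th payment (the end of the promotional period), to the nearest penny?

£128.28

Promo months 1–6 at r₀ = 0%/12 = 0; months 7+ at r₁ = 27.6%/12 = 0.023.
After month 6 (no interest yet): B = £450.00 − 6·£53.62 = £128.28.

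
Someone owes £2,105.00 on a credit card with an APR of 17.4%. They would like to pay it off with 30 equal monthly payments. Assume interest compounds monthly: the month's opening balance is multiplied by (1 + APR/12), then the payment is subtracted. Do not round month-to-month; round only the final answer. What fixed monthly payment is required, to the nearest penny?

£87.03

Monthly rate r = 17.4%/12 = 1.45% = 0.0145.
Level-payment amortization: P = B₀·r / (1 − (1+r)^(−n)) = 2105.00·0.0145 / (1 − 1.0145^(−30)).
Denominator 1 − (1+r)^(−30) = 0.350710382.
P = 30.5225 / 0.350710382 ≈ 87.03.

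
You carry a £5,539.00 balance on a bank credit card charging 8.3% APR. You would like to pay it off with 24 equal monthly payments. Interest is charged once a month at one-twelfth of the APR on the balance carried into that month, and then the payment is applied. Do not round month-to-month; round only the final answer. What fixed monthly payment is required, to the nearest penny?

Monthly rate r = 8.3%/12 = 0.691667% = 0.00691667.
Level-payment amortization: P = B₀·r / (1 − (1+r)^(−n)) = 5539.00·0.00691667 / (1 − 1.00692^(−24)).
Denominator 1 − (1+r)^(−24) = 0.152469583.
P = 38.3114 / 0.152469583 ≈ 251.27.

£251.27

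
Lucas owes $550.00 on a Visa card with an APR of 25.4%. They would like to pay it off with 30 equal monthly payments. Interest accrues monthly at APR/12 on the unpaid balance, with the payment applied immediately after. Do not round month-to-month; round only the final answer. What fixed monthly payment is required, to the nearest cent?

$24.95

Monthly rate r = 25.4%/12 = 2.11667% = 0.0211667.
Level-payment amortization: P = B₀·r / (1 − (1+r)^(−n)) = 550.00·0.0211667 / (1 − 1.02117^(−30)).
Denominator 1 − (1+r)^(−30) = 0.466540932.
P = 11.6417 / 0.466540932 ≈ 24.95.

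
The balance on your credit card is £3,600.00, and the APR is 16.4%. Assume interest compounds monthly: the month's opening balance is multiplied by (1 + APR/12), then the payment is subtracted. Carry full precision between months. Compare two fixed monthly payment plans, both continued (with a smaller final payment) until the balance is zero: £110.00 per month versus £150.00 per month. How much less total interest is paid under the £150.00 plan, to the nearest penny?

Monthly rate r = 16.4%/12 = 1.36667% = 0.0136667.
At £110.00/mo: n = ⌈−ln(1 − rB₀/P)/ln(1+r)⌉ = 44 payments (last £74.74); total interest = total paid − £3,600.00 = £1,204.74.
At £150.00/mo: 30 payments (last £42.72); total interest £792.72.
Interest saved = £1,204.74 − £792.72 = £412.02.

£412.02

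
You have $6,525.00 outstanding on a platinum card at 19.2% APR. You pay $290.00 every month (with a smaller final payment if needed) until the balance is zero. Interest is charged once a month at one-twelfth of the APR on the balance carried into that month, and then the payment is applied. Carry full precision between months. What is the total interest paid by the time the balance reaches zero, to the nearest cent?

$1,628.73

Monthly rate r = 19.2%/12 = 1.6% = 0.016.
Payoff takes n = ⌈−ln(1 − rB₀/P)/ln(1+r)⌉ = ⌈28.115⌉ = 29 payments; the last is $33.73.
Total paid = 28·$290.00 + $33.73 = $8,153.73.
Total interest = total paid − principal = $8,153.73 − $6,525.00 = $1,628.73.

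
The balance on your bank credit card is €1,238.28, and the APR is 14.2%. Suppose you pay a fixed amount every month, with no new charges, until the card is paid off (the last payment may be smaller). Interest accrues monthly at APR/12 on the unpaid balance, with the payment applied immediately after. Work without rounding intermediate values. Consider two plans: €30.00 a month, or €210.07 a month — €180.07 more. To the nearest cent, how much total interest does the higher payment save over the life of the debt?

€418.01

Monthly rate r = 14.2%/12 = 1.18333% = 0.0118333.
At €30.00/mo: n = ⌈−ln(1 − rB₀/P)/ln(1+r)⌉ = 57 payments (last €29.33); total interest = total paid − €1,238.28 = €471.05.
At €210.07/mo: 7 payments (last €30.90); total interest €53.04.
Interest saved = €471.05 − €53.04 = €418.01.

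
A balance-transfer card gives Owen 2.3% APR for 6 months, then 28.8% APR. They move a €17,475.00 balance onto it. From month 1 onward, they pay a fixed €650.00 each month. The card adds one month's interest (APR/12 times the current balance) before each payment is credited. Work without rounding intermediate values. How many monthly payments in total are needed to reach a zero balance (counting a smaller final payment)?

36 payments

Promo months 1–6 at r₀ = 2.3%/12 = 0.00191667; months 7+ at r₁ = 28.8%/12 = 0.024.
After month 6: iterate B ← B·(1+r₀) − €650.00 for 6 months → €13,758.19.
Then at r₁ with €650.00/mo: n₂ = −ln(1 − r₁·B/P)/ln(1+r₁) ≈ 29.91 → 30 more payments.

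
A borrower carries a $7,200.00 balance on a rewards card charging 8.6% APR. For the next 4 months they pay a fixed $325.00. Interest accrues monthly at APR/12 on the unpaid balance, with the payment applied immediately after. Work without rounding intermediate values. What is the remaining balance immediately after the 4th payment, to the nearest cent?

$6,094.59

Monthly rate r = 8.6%/12 = 0.716667% = 0.00716667.
Each month: B ← B·(1+r) − $325.00.
Month 1: interest $51.60; balance after payment $6,926.60.
Month 2: interest $49.64; balance after payment $6,651.24.
Month 3: interest $47.67; balance after payment $6,373.91.
Month 4: interest $45.68; balance after payment $6,094.59.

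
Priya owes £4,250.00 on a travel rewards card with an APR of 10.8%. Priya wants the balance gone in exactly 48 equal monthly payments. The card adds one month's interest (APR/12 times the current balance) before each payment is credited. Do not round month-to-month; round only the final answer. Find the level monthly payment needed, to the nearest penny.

Monthly rate r = 10.8%/12 = 0.9% = 0.009.
Level-payment amortization: P = B₀·r / (1 − (1+r)^(−n)) = 4250.00·0.009 / (1 − 1.009^(−48)).
Denominator 1 − (1+r)^(−48) = 0.349534869.
P = 38.25 / 0.349534869 ≈ 109.43.

£109.43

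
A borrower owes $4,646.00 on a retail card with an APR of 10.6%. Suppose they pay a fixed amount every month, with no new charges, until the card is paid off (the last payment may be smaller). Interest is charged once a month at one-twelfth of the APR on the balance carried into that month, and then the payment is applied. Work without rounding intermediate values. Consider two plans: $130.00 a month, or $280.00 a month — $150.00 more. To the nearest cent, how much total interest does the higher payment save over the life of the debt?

Monthly rate r = 10.6%/12 = 0.883333% = 0.00883333.
At $130.00/mo: n = ⌈−ln(1 − rB₀/P)/ln(1+r)⌉ = 44 payments (last $17.48); total interest = total paid − $4,646.00 = $961.48.
At $280.00/mo: 19 payments (last $6.08); total interest $400.08.
Interest saved = $961.48 − $400.08 = $561.40.

$561.40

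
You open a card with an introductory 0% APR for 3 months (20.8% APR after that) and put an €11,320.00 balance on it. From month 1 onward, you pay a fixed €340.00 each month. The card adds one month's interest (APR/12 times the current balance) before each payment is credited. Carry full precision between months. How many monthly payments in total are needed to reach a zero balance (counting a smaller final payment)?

Promo months 1–3 at r₀ = 0%/12 = 0; months 4+ at r₁ = 20.8%/12 = 0.0173333.
After month 3 (no interest yet): B = €11,320.00 − 3·€340.00 = €10,300.00.
Then at r₁ with €340.00/mo: n₂ = −ln(1 − r₁·B/P)/ln(1+r₁) ≈ 43.33 → 44 more payments.

47 payments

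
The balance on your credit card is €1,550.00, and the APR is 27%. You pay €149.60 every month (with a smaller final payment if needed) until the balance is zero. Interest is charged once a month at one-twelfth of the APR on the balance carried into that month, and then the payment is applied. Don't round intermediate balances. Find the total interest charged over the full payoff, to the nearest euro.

Monthly rate r = 27%/12 = 2.25% = 0.0225.
Payoff takes n = ⌈−ln(1 − rB₀/P)/ln(1+r)⌉ = ⌈11.929⌉ = 12 payments; the last is €139.09.
Total paid = 11·€149.60 + €139.09 = €1,784.69.
Total interest = total paid − principal = €1,784.69 − €1,550.00 = €234.69.

€235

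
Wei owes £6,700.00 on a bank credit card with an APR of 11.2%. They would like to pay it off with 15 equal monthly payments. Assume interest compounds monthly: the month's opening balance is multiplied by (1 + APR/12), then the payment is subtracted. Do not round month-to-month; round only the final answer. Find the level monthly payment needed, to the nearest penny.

£480.74

Monthly rate r = 11.2%/12 = 0.933333% = 0.00933333.
Level-payment amortization: P = B₀·r / (1 − (1+r)^(−n)) = 6700.00·0.00933333 / (1 − 1.00933^(−15)).
Denominator 1 − (1+r)^(−15) = 0.13007711.
P = 62.5333 / 0.13007711 ≈ 480.74.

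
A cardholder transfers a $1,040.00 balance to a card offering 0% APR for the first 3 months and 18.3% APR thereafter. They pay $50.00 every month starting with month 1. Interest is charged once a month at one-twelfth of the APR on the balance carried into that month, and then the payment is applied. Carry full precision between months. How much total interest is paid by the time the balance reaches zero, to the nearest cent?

$156.28

Promo months 1–3 at r₀ = 0%/12 = 0; months 4+ at r₁ = 18.3%/12 = 0.01525.
After month 3 (no interest yet): B = $1,040.00 − 3·$50.00 = $890.00.
Then at r₁ with $50.00/mo: n₂ = −ln(1 − r₁·B/P)/ln(1+r₁) ≈ 20.93 → 21 more payments.
Total paid = 23·$50.00 + $46.28 = $1,196.28; interest = $1,196.28 − $1,040.00 = $156.28.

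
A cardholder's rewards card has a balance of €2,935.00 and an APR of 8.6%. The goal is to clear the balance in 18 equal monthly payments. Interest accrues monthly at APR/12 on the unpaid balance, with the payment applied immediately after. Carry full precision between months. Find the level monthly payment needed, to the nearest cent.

€174.38

Monthly rate r = 8.6%/12 = 0.716667% = 0.00716667.
Level-payment amortization: P = B₀·r / (1 − (1+r)^(−n)) = 2935.00·0.00716667 / (1 − 1.00717^(−18)).
Denominator 1 − (1+r)^(−18) = 0.120621567.
P = 21.0342 / 0.120621567 ≈ 174.38.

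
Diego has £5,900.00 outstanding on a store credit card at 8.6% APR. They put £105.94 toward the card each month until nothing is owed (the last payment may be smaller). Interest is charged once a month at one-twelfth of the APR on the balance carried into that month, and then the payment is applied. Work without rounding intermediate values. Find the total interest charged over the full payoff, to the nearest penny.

Monthly rate r = 8.6%/12 = 0.716667% = 0.00716667.
Payoff takes n = ⌈−ln(1 − rB₀/P)/ln(1+r)⌉ = ⌈71.329⌉ = 72 payments; the last is £34.95.
Total paid = 71·£105.94 + £34.95 = £7,556.69.
Total interest = total paid − principal = £7,556.69 − £5,900.00 = £1,656.69.

£1,656.69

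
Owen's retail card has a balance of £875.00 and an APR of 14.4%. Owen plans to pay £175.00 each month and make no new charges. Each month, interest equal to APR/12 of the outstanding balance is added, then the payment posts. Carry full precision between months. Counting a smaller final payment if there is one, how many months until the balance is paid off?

Monthly rate r = 14.4%/12 = 1.2% = 0.012.
Recurrence: B ← B·(1+r) − £175.00.
Month 1: interest £10.50; balance after payment £710.50.
Month 2: interest £8.53; balance after payment £544.03.
Month 3: interest £6.53; balance after payment £375.55.
Month 4: interest £4.51; balance after payment £205.06.
Month 5: interest £2.46; balance after payment £32.52.
Month 6: interest £0.39; balance after payment £0.00.

6 payments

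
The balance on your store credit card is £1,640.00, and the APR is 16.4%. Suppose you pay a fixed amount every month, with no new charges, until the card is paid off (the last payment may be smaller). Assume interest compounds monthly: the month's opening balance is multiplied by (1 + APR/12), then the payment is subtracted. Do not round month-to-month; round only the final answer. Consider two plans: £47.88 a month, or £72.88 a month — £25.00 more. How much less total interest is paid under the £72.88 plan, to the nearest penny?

Monthly rate r = 16.4%/12 = 1.36667% = 0.0136667.
At £47.88/mo: n = ⌈−ln(1 − rB₀/P)/ln(1+r)⌉ = 47 payments (last £24.48); total interest = total paid − £1,640.00 = £586.96.
At £72.88/mo: 28 payments (last £5.40); total interest £333.16.
Interest saved = £586.96 − £333.16 = £253.80.

£253.80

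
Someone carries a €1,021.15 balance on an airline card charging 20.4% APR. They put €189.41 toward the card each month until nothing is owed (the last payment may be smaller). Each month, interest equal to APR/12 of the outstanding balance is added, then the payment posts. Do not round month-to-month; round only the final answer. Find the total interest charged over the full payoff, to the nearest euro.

€59

Monthly rate r = 20.4%/12 = 1.7% = 0.017.
Payoff takes n = ⌈−ln(1 − rB₀/P)/ln(1+r)⌉ = ⌈5.702⌉ = 6 payments; the last is €133.38.
Total paid = 5·€189.41 + €133.38 = €1,080.43.
Total interest = total paid − principal = €1,080.43 − €1,021.15 = €59.28.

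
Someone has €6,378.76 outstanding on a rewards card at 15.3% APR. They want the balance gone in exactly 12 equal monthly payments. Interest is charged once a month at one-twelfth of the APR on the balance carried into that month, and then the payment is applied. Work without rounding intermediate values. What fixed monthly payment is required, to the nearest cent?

Monthly rate r = 15.3%/12 = 1.275% = 0.01275.
Level-payment amortization: P = B₀·r / (1 − (1+r)^(−n)) = 6378.76·0.01275 / (1 − 1.01275^(−12)).
Denominator 1 − (1+r)^(−12) = 0.141039926.
P = 81.3292 / 0.141039926 ≈ 576.64.

€576.64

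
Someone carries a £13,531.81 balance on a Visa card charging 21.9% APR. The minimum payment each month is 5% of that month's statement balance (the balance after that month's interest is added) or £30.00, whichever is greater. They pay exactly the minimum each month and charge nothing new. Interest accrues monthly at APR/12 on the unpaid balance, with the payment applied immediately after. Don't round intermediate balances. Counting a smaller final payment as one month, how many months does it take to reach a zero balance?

119 months

Monthly rate r = 21.9%/12 = 1.825% = 0.01825.
While 5% of the post-interest balance exceeds £30.00, each month B ← (B·(1+r))·(1 − 0.05), i.e. B shrinks by the factor (1+r)·0.95 = 0.96734.
This holds for months 1–95. Entering month 96 the balance is £577.12; 5% of the post-interest balance is now below £30.00, so the flat £30.00 minimum applies from here.
From month 96 a fixed £30.00 at rate r clears £577.12 in 24 more payments. Total: 95 + 24 = 119 months.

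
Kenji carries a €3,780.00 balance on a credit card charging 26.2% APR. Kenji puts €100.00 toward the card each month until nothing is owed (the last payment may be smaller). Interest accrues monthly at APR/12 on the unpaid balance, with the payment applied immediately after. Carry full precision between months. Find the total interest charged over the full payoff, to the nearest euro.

Monthly rate r = 26.2%/12 = 2.18333% = 0.0218333.
Payoff takes n = ⌈−ln(1 − rB₀/P)/ln(1+r)⌉ = ⌈80.778⌉ = 81 payments; the last is €78.03.
Total paid = 80·€100.00 + €78.03 = €8,078.03.
Total interest = total paid − principal = €8,078.03 − €3,780.00 = €4,298.03.

€4,298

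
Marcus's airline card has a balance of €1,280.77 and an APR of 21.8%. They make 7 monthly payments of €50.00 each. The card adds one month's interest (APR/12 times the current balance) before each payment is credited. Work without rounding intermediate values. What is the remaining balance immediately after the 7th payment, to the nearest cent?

€1,083.13

Monthly rate r = 21.8%/12 = 1.81667% = 0.0181667.
Each month: B ← B·(1+r) − €50.00.
Month 1: interest €23.27; balance after payment €1,254.04.
Month 2: interest €22.78; balance after payment €1,226.82.
Month 3: interest €22.29; balance after payment €1,199.11.
Month 4: interest €21.78; balance after payment €1,170.89.
Month 5: interest €21.27; balance after payment €1,142.16.
Month 6: interest €20.75; balance after payment €1,112.91.
Month 7: interest €20.22; balance after payment €1,083.13.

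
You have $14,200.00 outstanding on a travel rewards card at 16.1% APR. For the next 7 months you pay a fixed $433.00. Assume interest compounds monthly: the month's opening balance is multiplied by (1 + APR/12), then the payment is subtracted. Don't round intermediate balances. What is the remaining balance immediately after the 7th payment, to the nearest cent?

$12,432.75

Monthly rate r = 16.1%/12 = 1.34167% = 0.0134167.
Each month: B ← B·(1+r) − $433.00.
Month 1: interest $190.52; balance after payment $13,957.52.
Month 2: interest $187.26; balance after payment $13,711.78.
Month 3: interest $183.97; balance after payment $13,462.75.
Month 4: interest $180.63; balance after payment $13,210.37.
Month 5: interest $177.24; balance after payment $12,954.61.
Month 6: interest $173.81; balance after payment $12,695.42.
Month 7: interest $170.33; balance after payment $12,432.75.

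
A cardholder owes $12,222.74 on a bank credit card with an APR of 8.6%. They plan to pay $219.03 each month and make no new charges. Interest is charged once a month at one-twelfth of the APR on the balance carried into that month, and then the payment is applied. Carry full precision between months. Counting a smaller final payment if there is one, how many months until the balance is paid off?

72 payments

Monthly rate r = 8.6%/12 = 0.716667% = 0.00716667.
Recurrence: B ← B·(1+r) − $219.03.
Month 1: interest $87.60; balance after payment $12,091.31.
Month 2: interest $86.65; balance after payment $11,958.93.
Closed form: n = −ln(1 − rB₀/P)/ln(1+r) = −ln(0.60007)/ln(1.00717) ≈ 71.516, so the balance reaches zero during payment 72.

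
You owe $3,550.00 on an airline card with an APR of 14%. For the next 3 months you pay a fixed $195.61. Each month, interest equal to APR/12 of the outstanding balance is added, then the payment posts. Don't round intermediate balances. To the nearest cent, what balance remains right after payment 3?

$3,082.00

Monthly rate r = 14%/12 = 1.16667% = 0.0116667.
Each month: B ← B·(1+r) − $195.61.
Month 1: interest $41.42; balance after payment $3,395.81.
Month 2: interest $39.62; balance after payment $3,239.81.
Month 3: interest $37.80; balance after payment $3,082.00.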